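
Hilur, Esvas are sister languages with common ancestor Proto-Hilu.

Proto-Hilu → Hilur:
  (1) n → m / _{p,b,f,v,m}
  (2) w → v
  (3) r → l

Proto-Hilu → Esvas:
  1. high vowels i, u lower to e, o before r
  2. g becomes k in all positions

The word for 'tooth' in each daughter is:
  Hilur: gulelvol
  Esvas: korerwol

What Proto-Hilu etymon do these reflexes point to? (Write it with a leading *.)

*gurerwol

Position 5: Hilur has l, Esvas has r. Esvas preserves r here (none of its changes turn any other segment into r), so the proto-segment is *r.
Position 6: Hilur has v, Esvas has w. Esvas preserves w here (none of its changes turn any other segment into w), so the proto-segment is *w.
Position 3: Hilur has l, Esvas has r. Esvas preserves r here (none of its changes turn any other segment into r), so the proto-segment is *r.
Continuing position by position gives *gurerwol; check it forward:
Hilur: *gurerwol
  gurerwol (rule 1 does not apply)
  gurerwol → gurervol   [unconditioned shift]
  gurervol → gulelvol   [unconditioned shift]
  giving Hilur gulelvol.
Esvas: *gurerwol > gorerwol > korerwol  (by pre-rhotic lowering, unconditioned shift)
No other proto-form is consistent with every reflex, so the reconstruction is *gurerwol.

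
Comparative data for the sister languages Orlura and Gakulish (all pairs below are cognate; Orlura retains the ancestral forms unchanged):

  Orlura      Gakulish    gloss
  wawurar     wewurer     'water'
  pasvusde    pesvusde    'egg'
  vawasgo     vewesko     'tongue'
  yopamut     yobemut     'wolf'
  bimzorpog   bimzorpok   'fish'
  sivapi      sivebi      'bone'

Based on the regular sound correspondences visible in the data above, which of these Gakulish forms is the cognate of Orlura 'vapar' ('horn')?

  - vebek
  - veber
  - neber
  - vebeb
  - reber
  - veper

sivapi ~ sivebi — Orlura a corresponds to Gakulish e after a consonant, before a labial obstruent.
yopamut ~ yobemut — Orlura p corresponds to Gakulish b between vowels (before a back vowel).
wawurar ~ wewurer — Orlura a corresponds to Gakulish e after a consonant, before r.
Applying these to Orlura 'vapar':
  vapar → vepar   (a→e after a consonant, before a labial obstruent)
  vepar → vebar   (p→b between vowels (before a back vowel))
  vebar → veber   (a→e after a consonant, before r)
So the Gakulish cognate is 'veber'.

veber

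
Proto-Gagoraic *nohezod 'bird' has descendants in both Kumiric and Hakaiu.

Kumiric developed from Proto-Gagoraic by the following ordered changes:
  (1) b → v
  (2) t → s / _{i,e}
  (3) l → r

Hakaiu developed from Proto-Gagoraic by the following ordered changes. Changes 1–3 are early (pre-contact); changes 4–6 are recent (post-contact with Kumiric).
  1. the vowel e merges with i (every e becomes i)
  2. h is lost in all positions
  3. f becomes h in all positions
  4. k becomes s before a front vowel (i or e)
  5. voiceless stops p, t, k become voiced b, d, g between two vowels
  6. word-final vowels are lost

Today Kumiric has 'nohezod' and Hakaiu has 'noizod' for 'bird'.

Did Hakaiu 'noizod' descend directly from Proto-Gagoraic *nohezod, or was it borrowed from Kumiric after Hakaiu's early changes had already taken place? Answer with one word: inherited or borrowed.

inherited

If inherited, *nohezod would pass through all of Hakaiu's changes:
Hakaiu: start from *nohezod.
  rule 1 (vowel merger): nohezod → nohizod
  rule 2 (h-loss): nohizod → noizod
  rule 3: no change — noizod
  rule 4: no change — noizod
  rule 5: no change — noizod
  rule 6: no change — noizod
  ⇒ Hakaiu noizod
If borrowed from Kumiric 'nohezod' after the early changes, it would undergo only the recent ones:
  rule 4 (palatalisation): no change (nohezod)
  rule 5 (intervocalic voicing): no change (nohezod)
  rule 6 (apocope): no change (nohezod)
  ⇒ as a loan: nohezod
Hakaiu 'noizod' matches the inherited outcome exactly, so it is an inherited cognate, not a loan.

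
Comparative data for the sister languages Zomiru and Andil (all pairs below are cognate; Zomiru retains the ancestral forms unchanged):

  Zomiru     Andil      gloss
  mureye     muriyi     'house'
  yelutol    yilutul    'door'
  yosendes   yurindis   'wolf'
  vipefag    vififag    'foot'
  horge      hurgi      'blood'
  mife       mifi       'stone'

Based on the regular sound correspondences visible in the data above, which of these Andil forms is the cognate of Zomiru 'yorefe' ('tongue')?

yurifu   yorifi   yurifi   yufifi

horge ~ hurgi — Zomiru o corresponds to Andil u after a consonant, before r.
vipefag ~ vififag — Zomiru e corresponds to Andil i after a consonant, before a labial obstruent.
mureye ~ muriyi, horge ~ hurgi — Zomiru e corresponds to Andil i word-finally.
Applying these to Zomiru 'yorefe':
  yorefe → yurefe   (o→u after a consonant, before r)
  yurefe → yurife   (e→i after a consonant, before a labial obstruent)
  yurife → yurifi   (e→i word-finally)
So the Andil cognate is 'yurifi'.

yurifi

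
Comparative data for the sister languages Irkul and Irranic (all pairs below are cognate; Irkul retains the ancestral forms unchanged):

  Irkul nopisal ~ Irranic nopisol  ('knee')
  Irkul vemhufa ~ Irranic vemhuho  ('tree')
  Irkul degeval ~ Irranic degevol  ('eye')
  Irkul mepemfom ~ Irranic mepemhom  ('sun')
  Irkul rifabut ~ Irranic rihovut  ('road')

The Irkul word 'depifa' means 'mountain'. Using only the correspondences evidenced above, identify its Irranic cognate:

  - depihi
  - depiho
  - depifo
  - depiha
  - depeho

depiho

vemhufa ~ vemhuho, rifabut ~ rihovut — Irkul f corresponds to Irranic h between vowels (before a back vowel).
vemhufa ~ vemhuho — Irkul a corresponds to Irranic o word-finally.
Applying these to Irkul 'depifa':
  depifa → depiha   (f→h between vowels (before a back vowel))
  depiha → depiho   (a→o word-finally)
So the Irranic cognate is 'depiho'.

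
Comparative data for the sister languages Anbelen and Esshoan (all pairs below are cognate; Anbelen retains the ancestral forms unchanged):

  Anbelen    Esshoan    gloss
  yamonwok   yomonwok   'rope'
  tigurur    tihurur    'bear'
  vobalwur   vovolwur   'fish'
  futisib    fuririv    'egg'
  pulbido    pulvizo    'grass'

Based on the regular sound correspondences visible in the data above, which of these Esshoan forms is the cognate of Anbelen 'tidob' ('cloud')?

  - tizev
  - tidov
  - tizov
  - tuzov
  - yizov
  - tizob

pulbido ~ pulvizo — Anbelen d corresponds to Esshoan z between vowels (before a back vowel).
futisib ~ fuririv — Anbelen b corresponds to Esshoan v word-finally.
Applying these to Anbelen 'tidob':
  tidob → tizob   (d→z between vowels (before a back vowel))
  tizob → tizov   (b→v word-finally)
So the Esshoan cognate is 'tizov'.

tizov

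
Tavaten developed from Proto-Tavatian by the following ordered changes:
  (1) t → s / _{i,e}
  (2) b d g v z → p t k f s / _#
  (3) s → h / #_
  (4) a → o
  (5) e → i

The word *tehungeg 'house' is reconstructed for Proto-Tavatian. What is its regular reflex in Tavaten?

Tavaten: *tehungeg > sehungeg > sehungek > hehungek > hihungik  (by palatalisation, final devoicing, debuccalisation, vowel merger)

hihungik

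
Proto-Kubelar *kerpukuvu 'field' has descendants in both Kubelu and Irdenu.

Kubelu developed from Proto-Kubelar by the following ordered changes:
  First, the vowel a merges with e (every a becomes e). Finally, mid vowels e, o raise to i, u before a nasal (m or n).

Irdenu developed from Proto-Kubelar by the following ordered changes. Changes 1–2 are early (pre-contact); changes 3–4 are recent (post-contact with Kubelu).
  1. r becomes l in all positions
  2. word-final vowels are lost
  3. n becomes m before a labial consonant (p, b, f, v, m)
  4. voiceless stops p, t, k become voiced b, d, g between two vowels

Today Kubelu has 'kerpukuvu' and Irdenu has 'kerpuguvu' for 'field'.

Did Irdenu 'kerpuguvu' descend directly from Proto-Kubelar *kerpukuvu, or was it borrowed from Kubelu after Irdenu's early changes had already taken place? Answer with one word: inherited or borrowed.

If inherited, *kerpukuvu would pass through all of Irdenu's changes:
Irdenu: start from *kerpukuvu.
  rule 1 (unconditioned shift): kerpukuvu → kelpukuvu
  rule 2 (apocope): kelpukuvu → kelpukuv
  rule 3: no change — kelpukuv
  rule 4 (intervocalic voicing): kelpukuv → kelpuguv
  ⇒ Irdenu kelpuguv
If borrowed from Kubelu 'kerpukuvu' after the early changes, it would undergo only the recent ones:
  rule 3 (nasal place assimilation): no change (kerpukuvu)
  rule 4 (intervocalic voicing): kerpukuvu → kerpuguvu
  ⇒ as a loan: kerpuguvu
Irdenu 'kerpuguvu' matches the loan outcome 'kerpuguvu', not the inherited 'kelpuguv' — it skipped the early Irdenu changes, so it was borrowed from Kubelu.

borrowed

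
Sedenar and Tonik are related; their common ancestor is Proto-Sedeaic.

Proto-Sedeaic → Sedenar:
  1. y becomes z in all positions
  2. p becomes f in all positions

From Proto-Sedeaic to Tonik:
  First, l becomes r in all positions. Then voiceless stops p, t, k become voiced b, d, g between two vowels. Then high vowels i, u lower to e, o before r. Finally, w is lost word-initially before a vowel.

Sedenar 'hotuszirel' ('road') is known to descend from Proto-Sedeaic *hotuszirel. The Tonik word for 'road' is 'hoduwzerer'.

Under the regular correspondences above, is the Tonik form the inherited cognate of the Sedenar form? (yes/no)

Derive the expected Tonik reflex of *hotuszirel:
Tonik: *hotuszirel
  hotuszirel → hotuszirer   [unconditioned shift]
  hotuszirer → hoduszirer   [intervocalic voicing]
  hoduszirer → hoduszerer   [pre-rhotic lowering]
  hoduszerer (rule 4 does not apply)
  giving Tonik hoduszerer.
The regular Tonik reflex would be 'hoduszerer', but the attested form is 'hoduwzerer'. The correspondence is irregular, so they are not cognates (the Tonik form has a different source).

no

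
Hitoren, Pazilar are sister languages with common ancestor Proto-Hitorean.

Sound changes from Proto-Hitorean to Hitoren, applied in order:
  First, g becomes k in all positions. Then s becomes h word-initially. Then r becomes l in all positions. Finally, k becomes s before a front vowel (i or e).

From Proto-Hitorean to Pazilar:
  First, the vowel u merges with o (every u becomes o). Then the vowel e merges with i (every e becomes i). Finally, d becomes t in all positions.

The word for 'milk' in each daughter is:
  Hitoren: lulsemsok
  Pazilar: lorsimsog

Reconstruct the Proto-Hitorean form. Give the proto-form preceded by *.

*lursemsog

Position 2: Hitoren has u, Pazilar has o. Hitoren preserves u here (none of its changes turn any other segment into u), so the proto-segment is *u.
Position 9: Hitoren has k, Pazilar has g. Pazilar preserves g here (none of its changes turn any other segment into g), so the proto-segment is *g.
Position 3: Hitoren has l, Pazilar has r. Pazilar preserves r here (none of its changes turn any other segment into r), so the proto-segment is *r.
This points to *lursemsog. Verify forward in each daughter:
Hitoren: *lursemsog
  lursemsog → lursemsok   [unconditioned shift]
  lursemsok (rule 2 does not apply)
  lursemsok → lulsemsok   [unconditioned shift]
  lulsemsok (rule 4 does not apply)
  giving Hitoren lulsemsok.
Pazilar: *lursemsog
  lursemsog → lorsemsog   [vowel merger]
  lorsemsog → lorsimsog   [vowel merger]
  lorsimsog (rule 3 does not apply)
  giving Pazilar lorsimsog.
Only *lursemsog yields all of Hitoren lulsemsok, Pazilar lorsimsog.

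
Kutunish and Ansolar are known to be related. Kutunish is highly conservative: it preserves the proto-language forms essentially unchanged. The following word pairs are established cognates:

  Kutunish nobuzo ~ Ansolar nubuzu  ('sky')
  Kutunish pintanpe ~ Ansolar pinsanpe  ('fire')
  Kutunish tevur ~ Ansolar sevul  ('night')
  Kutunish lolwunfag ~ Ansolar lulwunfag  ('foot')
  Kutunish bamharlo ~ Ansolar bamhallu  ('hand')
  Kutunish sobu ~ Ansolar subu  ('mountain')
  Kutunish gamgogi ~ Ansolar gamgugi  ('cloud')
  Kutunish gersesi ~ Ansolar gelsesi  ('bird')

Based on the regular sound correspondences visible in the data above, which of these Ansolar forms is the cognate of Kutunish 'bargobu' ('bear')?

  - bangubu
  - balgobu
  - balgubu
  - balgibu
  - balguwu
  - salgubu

balgubu

bamharlo ~ bamhallu, gersesi ~ gelsesi — Kutunish r corresponds to Ansolar l after a vowel, before a consonant other than r, m, n, p, b, f, v.
nobuzo ~ nubuzu, sobu ~ subu — Kutunish o corresponds to Ansolar u after a consonant, before a labial obstruent.
Applying these to Kutunish 'bargobu':
  bargobu → balgobu   (r→l after a vowel, before a consonant other than r, m, n, p, b, f, v)
  balgobu → balgubu   (o→u after a consonant, before a labial obstruent)
So the Ansolar cognate is 'balgubu'.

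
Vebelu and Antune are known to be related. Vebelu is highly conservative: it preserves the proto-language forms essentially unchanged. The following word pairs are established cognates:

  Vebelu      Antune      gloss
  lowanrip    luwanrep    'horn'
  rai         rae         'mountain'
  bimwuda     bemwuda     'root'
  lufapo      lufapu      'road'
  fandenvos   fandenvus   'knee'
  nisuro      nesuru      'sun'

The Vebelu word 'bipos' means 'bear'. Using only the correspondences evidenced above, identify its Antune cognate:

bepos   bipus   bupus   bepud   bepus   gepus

bepus

lowanrip ~ luwanrep — Vebelu i corresponds to Antune e after a consonant, before a labial obstruent.
lowanrip ~ luwanrep, fandenvos ~ fandenvus — Vebelu o corresponds to Antune u after a consonant, before a consonant other than r, m, n, p, b, f, v.
Applying these to Vebelu 'bipos':
  bipos → bepos   (i→e after a consonant, before a labial obstruent)
  bepos → bepus   (o→u after a consonant, before a consonant other than r, m, n, p, b, f, v)
So the Antune cognate is 'bepus'.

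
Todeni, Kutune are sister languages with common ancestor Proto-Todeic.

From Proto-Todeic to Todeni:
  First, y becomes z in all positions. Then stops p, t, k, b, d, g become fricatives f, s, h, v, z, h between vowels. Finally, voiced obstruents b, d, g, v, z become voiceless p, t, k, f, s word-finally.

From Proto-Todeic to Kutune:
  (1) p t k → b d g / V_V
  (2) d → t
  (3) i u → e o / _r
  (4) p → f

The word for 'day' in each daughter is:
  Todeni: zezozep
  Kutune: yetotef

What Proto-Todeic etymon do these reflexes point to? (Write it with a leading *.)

Position 5: Todeni has z, Kutune has t. Taking the neighbouring segments as reconstructed: Todeni z could go back to *d or *z or *y; Kutune t could go back to *t or *d — the one source consistent with every daughter is *d.
Position 7: Todeni has p, Kutune has f. Taking the neighbouring segments as reconstructed: Todeni p could go back to *p or *b; Kutune f could go back to *p or *f — the one source consistent with every daughter is *p.
Continuing position by position gives *yedodep; check it forward:
Todeni: *yedodep > zedodep > zezozep  (by unconditioned shift, intervocalic lenition)
Kutune: *yedodep > yetotep > yetotef  (by unconditioned shift, unconditioned shift)
No other proto-form is consistent with every reflex, so the reconstruction is *yedodep.

*yedodep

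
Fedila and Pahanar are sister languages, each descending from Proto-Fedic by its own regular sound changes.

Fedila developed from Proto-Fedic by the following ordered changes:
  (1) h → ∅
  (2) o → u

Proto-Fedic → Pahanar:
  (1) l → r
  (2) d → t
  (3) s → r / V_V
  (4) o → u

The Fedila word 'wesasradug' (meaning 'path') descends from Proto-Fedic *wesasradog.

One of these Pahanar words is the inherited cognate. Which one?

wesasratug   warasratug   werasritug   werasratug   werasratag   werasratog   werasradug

Pahanar: *wesasradog
  wesasradog (rule 1 does not apply)
  wesasradog → wesasratog   [unconditioned shift]
  wesasratog → werasratog   [rhotacism]
  werasratog → werasratug   [vowel merger]
  giving Pahanar werasratug.
The other candidates each miss or misapply at least one Pahanar change.

werasratug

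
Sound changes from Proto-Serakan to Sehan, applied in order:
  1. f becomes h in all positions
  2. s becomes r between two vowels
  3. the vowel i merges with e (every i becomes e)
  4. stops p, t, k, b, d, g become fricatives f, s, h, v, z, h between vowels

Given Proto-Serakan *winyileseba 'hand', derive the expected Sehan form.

wenyelereva

Sehan: *winyileseba
  winyileseba (rule 1 does not apply)
  winyileseba → winyilereba   [rhotacism]
  winyilereba → wenyelereba   [vowel merger]
  wenyelereba → wenyelereva   [intervocalic lenition]
  giving Sehan wenyelereva.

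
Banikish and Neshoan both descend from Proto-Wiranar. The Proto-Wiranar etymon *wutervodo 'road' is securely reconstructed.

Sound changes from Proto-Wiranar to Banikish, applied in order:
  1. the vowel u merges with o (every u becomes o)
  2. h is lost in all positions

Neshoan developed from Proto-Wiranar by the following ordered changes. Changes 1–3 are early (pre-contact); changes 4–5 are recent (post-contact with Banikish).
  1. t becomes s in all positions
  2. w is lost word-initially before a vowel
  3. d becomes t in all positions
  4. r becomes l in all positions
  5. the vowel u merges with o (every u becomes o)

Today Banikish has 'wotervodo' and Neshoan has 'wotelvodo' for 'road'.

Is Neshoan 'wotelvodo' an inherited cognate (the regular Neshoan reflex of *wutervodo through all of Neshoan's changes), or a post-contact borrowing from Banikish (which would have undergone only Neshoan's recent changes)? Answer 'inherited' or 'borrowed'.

If inherited, *wutervodo would pass through all of Neshoan's changes:
Neshoan: *wutervodo
  wutervodo → wuservodo   [unconditioned shift]
  wuservodo → uservodo   [glide loss]
  uservodo → uservoto   [unconditioned shift]
  uservoto → uselvoto   [unconditioned shift]
  uselvoto → oselvoto   [vowel merger]
  giving Neshoan oselvoto.
If borrowed from Banikish 'wotervodo' after the early changes, it would undergo only the recent ones:
  rule 4 (unconditioned shift): wotervodo → wotelvodo
  rule 5 (vowel merger): no change (wotelvodo)
  ⇒ as a loan: wotelvodo
Neshoan 'wotelvodo' matches the loan outcome 'wotelvodo', not the inherited 'oselvoto' — it skipped the early Neshoan changes, so it was borrowed from Banikish.

borrowed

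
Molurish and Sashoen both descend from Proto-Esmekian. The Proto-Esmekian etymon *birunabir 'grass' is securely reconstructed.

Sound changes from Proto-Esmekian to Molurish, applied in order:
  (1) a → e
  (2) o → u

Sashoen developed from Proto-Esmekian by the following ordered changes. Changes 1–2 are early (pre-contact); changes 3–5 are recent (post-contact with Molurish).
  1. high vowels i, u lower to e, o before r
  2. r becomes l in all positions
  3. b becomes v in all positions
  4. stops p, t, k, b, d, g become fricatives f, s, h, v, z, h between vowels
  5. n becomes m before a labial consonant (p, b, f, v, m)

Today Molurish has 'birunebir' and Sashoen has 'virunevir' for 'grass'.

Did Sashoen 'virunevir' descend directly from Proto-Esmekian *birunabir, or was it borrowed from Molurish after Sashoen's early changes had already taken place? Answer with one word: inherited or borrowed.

If inherited, *birunabir would pass through all of Sashoen's changes:
Sashoen: *birunabir
  birunabir → berunaber   [pre-rhotic lowering]
  berunaber → belunabel   [unconditioned shift]
  belunabel → velunavel   [unconditioned shift]
  velunavel (rule 4 does not apply)
  velunavel (rule 5 does not apply)
  giving Sashoen velunavel.
If borrowed from Molurish 'birunebir' after the early changes, it would undergo only the recent ones:
  rule 3 (unconditioned shift): birunebir → virunevir
  rule 4 (intervocalic lenition): no change (virunevir)
  rule 5 (nasal place assimilation): no change (virunevir)
  ⇒ as a loan: virunevir
Sashoen 'virunevir' matches the loan outcome 'virunevir', not the inherited 'velunavel' — it skipped the early Sashoen changes, so it was borrowed from Molurish.

borrowed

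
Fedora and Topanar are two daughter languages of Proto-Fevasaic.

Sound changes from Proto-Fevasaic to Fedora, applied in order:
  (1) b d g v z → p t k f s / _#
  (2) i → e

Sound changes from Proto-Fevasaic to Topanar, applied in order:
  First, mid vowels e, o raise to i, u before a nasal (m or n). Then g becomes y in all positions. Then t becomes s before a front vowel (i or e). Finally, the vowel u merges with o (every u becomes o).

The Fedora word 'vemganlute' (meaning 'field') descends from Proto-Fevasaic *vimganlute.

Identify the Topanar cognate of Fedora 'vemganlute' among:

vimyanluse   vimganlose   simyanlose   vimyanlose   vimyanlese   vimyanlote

vimyanlose

Topanar: start from *vimganlute.
  rule 1: no change — vimganlute
  rule 2 (unconditioned shift): vimganlute → vimyanlute
  rule 3 (palatalisation): vimyanlute → vimyanluse
  rule 4 (vowel merger): vimyanluse → vimyanlose
  ⇒ Topanar vimyanlose
Only 'vimyanlose' matches the regular Topanar development of *vimganlute.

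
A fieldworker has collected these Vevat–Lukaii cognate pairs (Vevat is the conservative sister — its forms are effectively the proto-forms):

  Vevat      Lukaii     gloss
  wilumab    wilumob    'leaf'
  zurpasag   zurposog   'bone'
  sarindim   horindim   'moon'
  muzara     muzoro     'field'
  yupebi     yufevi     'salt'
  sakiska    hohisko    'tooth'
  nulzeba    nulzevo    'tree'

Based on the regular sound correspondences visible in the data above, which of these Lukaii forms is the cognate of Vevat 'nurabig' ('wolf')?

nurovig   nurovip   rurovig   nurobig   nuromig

wilumab ~ wilumob — Vevat a corresponds to Lukaii o after a consonant, before a labial obstruent.
yupebi ~ yufevi — Vevat b corresponds to Lukaii v between vowels (before a front vowel).
Applying these to Vevat 'nurabig':
  nurabig → nurobig   (a→o after a consonant, before a labial obstruent)
  nurobig → nurovig   (b→v between vowels (before a front vowel))
So the Lukaii cognate is 'nurovig'.

nurovig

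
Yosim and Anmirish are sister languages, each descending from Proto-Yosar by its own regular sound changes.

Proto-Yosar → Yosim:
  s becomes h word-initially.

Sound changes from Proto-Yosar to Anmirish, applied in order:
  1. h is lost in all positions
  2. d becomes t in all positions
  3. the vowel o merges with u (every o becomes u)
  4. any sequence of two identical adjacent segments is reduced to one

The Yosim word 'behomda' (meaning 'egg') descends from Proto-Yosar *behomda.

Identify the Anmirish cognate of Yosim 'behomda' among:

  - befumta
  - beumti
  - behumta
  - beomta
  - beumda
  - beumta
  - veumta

beumta

Anmirish: *behomda
  behomda → beomda   [h-loss]
  beomda → beomta   [unconditioned shift]
  beomta → beumta   [vowel merger]
  beumta (rule 4 does not apply)
  giving Anmirish beumta.
Among the options, 'beumta' alone shows every Anmirish change applied in order.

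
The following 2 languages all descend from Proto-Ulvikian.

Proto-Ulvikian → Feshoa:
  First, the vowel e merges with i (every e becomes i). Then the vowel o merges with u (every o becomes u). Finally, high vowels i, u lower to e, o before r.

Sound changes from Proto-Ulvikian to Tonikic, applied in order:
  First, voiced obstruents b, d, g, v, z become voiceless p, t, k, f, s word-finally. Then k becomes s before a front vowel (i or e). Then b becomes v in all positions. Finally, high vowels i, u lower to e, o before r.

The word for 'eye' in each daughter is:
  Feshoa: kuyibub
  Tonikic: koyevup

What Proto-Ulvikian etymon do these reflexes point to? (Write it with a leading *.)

Position 7: Feshoa has b, Tonikic has p. Feshoa preserves b here (none of its changes turn any other segment into b), so the proto-segment is *b.
Position 5: Feshoa has b, Tonikic has v. Feshoa preserves b here (none of its changes turn any other segment into b), so the proto-segment is *b.
Verify the candidate proto-form against each daughter:
Feshoa: *koyebub
  koyebub → koyibub   [vowel merger]
  koyibub → kuyibub   [vowel merger]
  kuyibub (rule 3 does not apply)
  giving Feshoa kuyibub.
Tonikic: *koyebub > koyebup > koyevup  (by final devoicing, unconditioned shift)
No other proto-form is consistent with every reflex, so the reconstruction is *koyebub.

*koyebub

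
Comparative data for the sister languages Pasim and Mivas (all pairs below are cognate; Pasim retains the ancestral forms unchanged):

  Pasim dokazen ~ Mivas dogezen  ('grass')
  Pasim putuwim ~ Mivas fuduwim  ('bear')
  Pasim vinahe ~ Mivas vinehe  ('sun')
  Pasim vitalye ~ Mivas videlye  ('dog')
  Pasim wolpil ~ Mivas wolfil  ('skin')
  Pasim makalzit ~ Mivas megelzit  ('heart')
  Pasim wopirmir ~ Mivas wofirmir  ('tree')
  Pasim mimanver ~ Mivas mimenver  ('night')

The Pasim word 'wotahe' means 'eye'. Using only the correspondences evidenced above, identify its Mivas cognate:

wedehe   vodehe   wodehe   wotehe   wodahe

vitalye ~ videlye — Pasim t corresponds to Mivas d between vowels (before a back vowel).
dokazen ~ dogezen, vinahe ~ vinehe — Pasim a corresponds to Mivas e after a consonant, before a consonant other than r, m, n, p, b, f, v.
Applying these to Pasim 'wotahe':
  wotahe → wodahe   (t→d between vowels (before a back vowel))
  wodahe → wodehe   (a→e after a consonant, before a consonant other than r, m, n, p, b, f, v)
So the Mivas cognate is 'wodehe'.

wodehe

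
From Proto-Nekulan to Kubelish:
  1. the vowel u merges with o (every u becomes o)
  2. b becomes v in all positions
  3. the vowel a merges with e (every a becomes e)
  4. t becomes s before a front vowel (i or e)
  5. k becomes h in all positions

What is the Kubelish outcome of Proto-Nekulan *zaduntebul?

Kubelish: start from *zaduntebul.
  rule 1 (vowel merger): zaduntebul → zadontebol
  rule 2 (unconditioned shift): zadontebol → zadontevol
  rule 3 (vowel merger): zadontevol → zedontevol
  rule 4 (palatalisation): zedontevol → zedonsevol
  rule 5: no change — zedonsevol
  ⇒ Kubelish zedonsevol

zedonsevol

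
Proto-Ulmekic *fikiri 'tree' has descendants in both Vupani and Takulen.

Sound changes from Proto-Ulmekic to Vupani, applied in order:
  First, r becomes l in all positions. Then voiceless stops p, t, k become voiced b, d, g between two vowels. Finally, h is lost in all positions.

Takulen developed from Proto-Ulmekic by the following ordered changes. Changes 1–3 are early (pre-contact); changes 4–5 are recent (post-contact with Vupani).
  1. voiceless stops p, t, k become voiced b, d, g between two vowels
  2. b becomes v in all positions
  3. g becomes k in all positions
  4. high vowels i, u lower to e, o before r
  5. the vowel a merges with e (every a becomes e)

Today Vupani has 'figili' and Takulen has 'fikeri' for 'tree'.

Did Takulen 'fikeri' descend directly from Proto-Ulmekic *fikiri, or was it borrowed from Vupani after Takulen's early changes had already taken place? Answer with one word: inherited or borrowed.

If inherited, *fikiri would pass through all of Takulen's changes:
Takulen: start from *fikiri.
  rule 1 (intervocalic voicing): fikiri → figiri
  rule 2: no change — figiri
  rule 3 (unconditioned shift): figiri → fikiri
  rule 4 (pre-rhotic lowering): fikiri → fikeri
  rule 5: no change — fikeri
  ⇒ Takulen fikeri
If borrowed from Vupani 'figili' after the early changes, it would undergo only the recent ones:
  rule 4 (pre-rhotic lowering): no change (figili)
  rule 5 (vowel merger): no change (figili)
  ⇒ as a loan: figili
Takulen 'fikeri' matches the inherited outcome exactly, so it is an inherited cognate, not a loan.

inherited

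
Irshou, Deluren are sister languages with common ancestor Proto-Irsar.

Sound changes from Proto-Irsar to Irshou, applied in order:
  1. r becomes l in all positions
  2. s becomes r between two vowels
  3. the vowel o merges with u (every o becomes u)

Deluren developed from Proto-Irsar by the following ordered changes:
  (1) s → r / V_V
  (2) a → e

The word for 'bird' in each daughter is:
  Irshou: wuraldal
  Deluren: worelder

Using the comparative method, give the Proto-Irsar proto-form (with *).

*wosaldar

Position 7: Irshou has a, Deluren has e. Irshou preserves a here (none of its changes turn any other segment into a), so the proto-segment is *a.
Position 2: Irshou has u, Deluren has o. Deluren preserves o here (none of its changes turn any other segment into o), so the proto-segment is *o.
This points to *wosaldar. Verify forward in each daughter:
Irshou: *wosaldar
  wosaldar → wosaldal   [unconditioned shift]
  wosaldal → woraldal   [rhotacism]
  woraldal → wuraldal   [vowel merger]
  giving Irshou wuraldal.
Deluren: *wosaldar
  wosaldar → woraldar   [rhotacism]
  woraldar → worelder   [vowel merger]
  giving Deluren worelder.
*wosaldar is the unique common source.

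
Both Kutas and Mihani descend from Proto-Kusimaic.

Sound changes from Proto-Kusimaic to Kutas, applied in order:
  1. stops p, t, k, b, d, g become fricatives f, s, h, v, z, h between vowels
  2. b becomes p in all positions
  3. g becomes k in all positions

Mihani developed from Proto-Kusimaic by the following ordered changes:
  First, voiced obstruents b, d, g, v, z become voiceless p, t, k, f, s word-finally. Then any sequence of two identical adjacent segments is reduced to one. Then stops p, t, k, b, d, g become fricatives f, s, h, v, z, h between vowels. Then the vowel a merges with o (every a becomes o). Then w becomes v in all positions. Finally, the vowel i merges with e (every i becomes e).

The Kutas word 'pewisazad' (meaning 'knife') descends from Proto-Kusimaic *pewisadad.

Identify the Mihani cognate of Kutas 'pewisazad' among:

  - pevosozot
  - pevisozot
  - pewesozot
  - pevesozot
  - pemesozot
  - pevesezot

pevesozot

Mihani: start from *pewisadad.
  rule 1 (final devoicing): pewisadad → pewisadat
  rule 2: no change — pewisadat
  rule 3 (intervocalic lenition): pewisadat → pewisazat
  rule 4 (vowel merger): pewisazat → pewisozot
  rule 5 (unconditioned shift): pewisozot → pevisozot
  rule 6 (vowel merger): pevisozot → pevesozot
  ⇒ Mihani pevesozot
The other candidates each miss or misapply at least one Mihani change.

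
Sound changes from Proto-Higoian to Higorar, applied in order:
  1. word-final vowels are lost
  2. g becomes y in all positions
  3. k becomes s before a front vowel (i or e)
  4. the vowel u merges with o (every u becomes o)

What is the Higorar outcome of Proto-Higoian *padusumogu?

Higorar: *padusumogu
  padusumogu → padusumog   [apocope]
  padusumog → padusumoy   [unconditioned shift]
  padusumoy (rule 3 does not apply)
  padusumoy → padosomoy   [vowel merger]
  giving Higorar padosomoy.

padosomoy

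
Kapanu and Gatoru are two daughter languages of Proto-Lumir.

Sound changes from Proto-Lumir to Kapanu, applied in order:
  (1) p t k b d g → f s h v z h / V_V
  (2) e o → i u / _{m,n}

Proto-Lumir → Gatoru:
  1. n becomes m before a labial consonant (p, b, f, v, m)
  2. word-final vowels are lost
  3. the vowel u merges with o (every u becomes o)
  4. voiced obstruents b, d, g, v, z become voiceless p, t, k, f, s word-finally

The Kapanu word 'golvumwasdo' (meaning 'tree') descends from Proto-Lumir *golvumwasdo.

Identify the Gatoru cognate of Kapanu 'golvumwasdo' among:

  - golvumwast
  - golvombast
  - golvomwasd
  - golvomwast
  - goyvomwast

golvomwast

Gatoru: *golvumwasdo > golvumwasd > golvomwasd > golvomwast  (by apocope, vowel merger, final devoicing)
Only 'golvomwast' matches the regular Gatoru development of *golvumwasdo.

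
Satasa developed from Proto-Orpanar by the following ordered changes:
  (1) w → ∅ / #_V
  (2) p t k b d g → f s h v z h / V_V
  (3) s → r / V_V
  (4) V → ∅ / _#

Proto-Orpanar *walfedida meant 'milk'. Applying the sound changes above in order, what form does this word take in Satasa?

Satasa: *walfedida > alfedida > alfeziza > alfeziz  (by glide loss, intervocalic lenition, apocope)

alfeziz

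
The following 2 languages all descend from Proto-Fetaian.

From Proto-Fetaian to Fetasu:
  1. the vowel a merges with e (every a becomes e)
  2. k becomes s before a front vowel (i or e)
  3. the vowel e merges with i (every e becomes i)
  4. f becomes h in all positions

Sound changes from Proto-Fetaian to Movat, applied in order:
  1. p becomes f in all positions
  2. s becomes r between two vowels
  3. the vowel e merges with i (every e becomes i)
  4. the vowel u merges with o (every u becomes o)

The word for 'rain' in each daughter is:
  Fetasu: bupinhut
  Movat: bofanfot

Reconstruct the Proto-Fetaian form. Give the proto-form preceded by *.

Position 7: Fetasu has u, Movat has o. Fetasu preserves u here (none of its changes turn any other segment into u), so the proto-segment is *u.
Position 6: Fetasu has h, Movat has f. Taking the neighbouring segments as reconstructed: Fetasu h could go back to *f or *h; Movat f could go back to *p or *f — the one source consistent with every daughter is *f.
Position 4: Fetasu has i, Movat has a. Movat preserves a here (none of its changes turn any other segment into a), so the proto-segment is *a.
This points to *bupanfut. Verify forward in each daughter:
Fetasu: *bupanfut > bupenfut > bupinfut > bupinhut  (by vowel merger, vowel merger, unconditioned shift)
Movat: *bupanfut
  bupanfut → bufanfut   [unconditioned shift]
  bufanfut (rule 2 does not apply)
  bufanfut (rule 3 does not apply)
  bufanfut → bofanfot   [vowel merger]
  giving Movat bofanfot.
Only *bupanfut yields all of Fetasu bupinhut, Movat bofanfot.

*bupanfut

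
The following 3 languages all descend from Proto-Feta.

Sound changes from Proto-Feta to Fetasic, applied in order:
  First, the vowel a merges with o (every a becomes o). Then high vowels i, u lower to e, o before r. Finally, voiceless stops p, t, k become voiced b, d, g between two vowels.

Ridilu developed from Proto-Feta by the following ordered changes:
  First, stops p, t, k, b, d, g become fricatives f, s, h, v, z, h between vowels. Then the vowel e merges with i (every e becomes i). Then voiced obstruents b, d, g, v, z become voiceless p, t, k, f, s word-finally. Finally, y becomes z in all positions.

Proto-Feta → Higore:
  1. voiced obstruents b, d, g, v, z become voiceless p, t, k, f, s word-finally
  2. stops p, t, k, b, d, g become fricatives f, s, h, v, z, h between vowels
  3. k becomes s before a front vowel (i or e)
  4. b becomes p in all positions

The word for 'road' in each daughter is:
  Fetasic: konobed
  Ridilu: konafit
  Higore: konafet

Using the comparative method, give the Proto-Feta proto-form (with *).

Position 7: Fetasic has d, Ridilu has t, Higore has t. Taking the neighbouring segments as reconstructed: Fetasic d can only go back to *d; Ridilu t could go back to *t or *d; Higore t could go back to *t or *d — the one source consistent with every daughter is *d.
Position 5: Fetasic has b, Ridilu has f, Higore has f. Taking the neighbouring segments as reconstructed: Fetasic b could go back to *p or *b; Ridilu f could go back to *p or *f; Higore f could go back to *p or *f — the one source consistent with every daughter is *p.
Position 4: Fetasic has o, Ridilu has a, Higore has a. Ridilu preserves a here (none of its changes turn any other segment into a), so the proto-segment is *a.
Continuing position by position gives *konaped; check it forward:
Fetasic: *konaped > konoped > konobed  (by vowel merger, intervocalic voicing)
Ridilu: *konaped
  konaped → konafed   [intervocalic lenition]
  konafed → konafid   [vowel merger]
  konafid → konafit   [final devoicing]
  konafit (rule 4 does not apply)
  giving Ridilu konafit.
Higore: *konaped > konapet > konafet  (by final devoicing, intervocalic lenition)
*konaped is the unique common source.

*konaped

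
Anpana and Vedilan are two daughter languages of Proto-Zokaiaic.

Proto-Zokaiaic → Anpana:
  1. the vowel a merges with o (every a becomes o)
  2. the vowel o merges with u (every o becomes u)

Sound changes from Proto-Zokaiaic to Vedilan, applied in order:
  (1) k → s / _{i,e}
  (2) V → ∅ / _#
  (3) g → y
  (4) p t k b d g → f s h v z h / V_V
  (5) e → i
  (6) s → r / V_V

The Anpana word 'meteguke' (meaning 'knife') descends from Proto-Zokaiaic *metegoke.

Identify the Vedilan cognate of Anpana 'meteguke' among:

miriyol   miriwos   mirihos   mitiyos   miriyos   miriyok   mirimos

miriyos

Vedilan: *metegoke
  metegoke → metegose   [palatalisation]
  metegose → metegos   [apocope]
  metegos → meteyos   [unconditioned shift]
  meteyos → meseyos   [intervocalic lenition]
  meseyos → misiyos   [vowel merger]
  misiyos → miriyos   [rhotacism]
  giving Vedilan miriyos.
The other candidates each miss or misapply at least one Vedilan change.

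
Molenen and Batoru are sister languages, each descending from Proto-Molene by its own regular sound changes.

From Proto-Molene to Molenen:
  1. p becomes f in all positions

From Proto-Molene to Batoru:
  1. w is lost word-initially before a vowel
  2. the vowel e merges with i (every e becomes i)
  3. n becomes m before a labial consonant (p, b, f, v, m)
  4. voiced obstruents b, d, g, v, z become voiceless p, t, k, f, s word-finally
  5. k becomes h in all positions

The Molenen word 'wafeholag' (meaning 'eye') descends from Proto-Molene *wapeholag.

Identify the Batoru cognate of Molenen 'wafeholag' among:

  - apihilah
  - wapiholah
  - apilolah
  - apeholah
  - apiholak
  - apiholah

apiholah

Batoru: start from *wapeholag.
  rule 1 (glide loss): wapeholag → apeholag
  rule 2 (vowel merger): apeholag → apiholag
  rule 3: no change — apiholag
  rule 4 (final devoicing): apiholag → apiholak
  rule 5 (unconditioned shift): apiholak → apiholah
  ⇒ Batoru apiholah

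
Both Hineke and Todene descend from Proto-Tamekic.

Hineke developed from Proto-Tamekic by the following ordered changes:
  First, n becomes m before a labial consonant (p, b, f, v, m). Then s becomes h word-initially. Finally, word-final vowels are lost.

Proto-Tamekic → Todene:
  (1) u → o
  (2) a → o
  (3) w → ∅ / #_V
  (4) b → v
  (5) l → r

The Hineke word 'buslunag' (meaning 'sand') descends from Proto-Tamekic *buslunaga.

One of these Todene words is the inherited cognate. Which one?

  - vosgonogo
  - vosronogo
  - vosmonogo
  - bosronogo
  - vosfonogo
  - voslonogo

vosronogo

Todene: start from *buslunaga.
  rule 1 (vowel merger): buslunaga → boslonaga
  rule 2 (vowel merger): boslonaga → boslonogo
  rule 3: no change — boslonogo
  rule 4 (unconditioned shift): boslonogo → voslonogo
  rule 5 (unconditioned shift): voslonogo → vosronogo
  ⇒ Todene vosronogo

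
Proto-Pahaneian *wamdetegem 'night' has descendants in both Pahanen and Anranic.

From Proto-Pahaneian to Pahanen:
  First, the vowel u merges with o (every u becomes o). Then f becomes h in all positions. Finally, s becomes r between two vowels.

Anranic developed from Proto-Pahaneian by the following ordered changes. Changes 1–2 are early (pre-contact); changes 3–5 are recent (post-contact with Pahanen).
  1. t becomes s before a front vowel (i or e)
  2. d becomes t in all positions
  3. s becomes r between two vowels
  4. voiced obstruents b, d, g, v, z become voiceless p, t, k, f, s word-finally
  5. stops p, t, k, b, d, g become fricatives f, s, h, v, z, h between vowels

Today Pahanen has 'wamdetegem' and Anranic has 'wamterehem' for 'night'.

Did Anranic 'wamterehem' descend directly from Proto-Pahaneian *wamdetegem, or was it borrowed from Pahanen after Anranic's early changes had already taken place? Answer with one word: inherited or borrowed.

inherited

If inherited, *wamdetegem would pass through all of Anranic's changes:
Anranic: start from *wamdetegem.
  rule 1 (palatalisation): wamdetegem → wamdesegem
  rule 2 (unconditioned shift): wamdesegem → wamtesegem
  rule 3 (rhotacism): wamtesegem → wamteregem
  rule 4: no change — wamteregem
  rule 5 (intervocalic lenition): wamteregem → wamterehem
  ⇒ Anranic wamterehem
If borrowed from Pahanen 'wamdetegem' after the early changes, it would undergo only the recent ones:
  rule 3 (rhotacism): no change (wamdetegem)
  rule 4 (final devoicing): no change (wamdetegem)
  rule 5 (intervocalic lenition): wamdetegem → wamdesehem
  ⇒ as a loan: wamdesehem
Anranic 'wamterehem' matches the inherited outcome exactly, so it is an inherited cognate, not a loan.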